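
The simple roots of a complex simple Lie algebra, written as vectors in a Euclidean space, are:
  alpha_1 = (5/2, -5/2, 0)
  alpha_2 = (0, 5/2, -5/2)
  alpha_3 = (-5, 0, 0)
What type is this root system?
Compute the Cartan integers a_ij = 2(alpha_i, alpha_j)/(alpha_j, alpha_j); the resulting 3x3 Cartan matrix is
[[2, -1, -1], [-1, 2, 0], [-2, 0, 2]].
The roots have two lengths (squared-length ratio 2:1); the short ones are alpha_{1,2}. The associated Dynkin diagram is a chain of 3 nodes with a double edge at one end; the terminal node there is the unique long simple root (C_3), so the type is C_3 (the algebra sp(6)).

C3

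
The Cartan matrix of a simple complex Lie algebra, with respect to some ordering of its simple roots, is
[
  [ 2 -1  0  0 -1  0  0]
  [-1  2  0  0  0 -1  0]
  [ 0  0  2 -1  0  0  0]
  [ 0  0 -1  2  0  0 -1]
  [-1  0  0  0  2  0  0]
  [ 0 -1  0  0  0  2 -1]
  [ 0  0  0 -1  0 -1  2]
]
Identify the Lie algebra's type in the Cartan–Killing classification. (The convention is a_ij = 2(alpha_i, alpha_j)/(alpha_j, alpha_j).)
A_7

The matrix has rank 7 with 2's on the diagonal. Reading the off-diagonal entries as Dynkin edges (a single edge where a_ij = a_ji = -1; a double or triple edge where a_ij * a_ji = 2 or 3), the diagram is a chain of 7 nodes with single edges (A_7). One simple-root ordering that puts it in standard form is (alpha_3, alpha_4, alpha_7, alpha_6, alpha_2, alpha_1, alpha_5). So the algebra is type A_7, i.e. sl(8).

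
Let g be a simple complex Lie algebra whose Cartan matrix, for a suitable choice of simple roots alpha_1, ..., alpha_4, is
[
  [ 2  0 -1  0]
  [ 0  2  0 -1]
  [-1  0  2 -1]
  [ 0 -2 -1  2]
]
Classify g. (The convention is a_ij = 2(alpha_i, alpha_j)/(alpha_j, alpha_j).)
The matrix has rank 4 with 2's on the diagonal. Reading the off-diagonal entries as Dynkin edges (a single edge where a_ij = a_ji = -1; a double or triple edge where a_ij * a_ji = 2 or 3), the diagram is a chain of 4 nodes with a double edge at one end; the terminal node there is the unique short simple root (B_4). One simple-root ordering that puts it in standard form is (alpha_1, alpha_3, alpha_4, alpha_2). So the algebra is type B_4, i.e. so(9).

B_4 (so(9))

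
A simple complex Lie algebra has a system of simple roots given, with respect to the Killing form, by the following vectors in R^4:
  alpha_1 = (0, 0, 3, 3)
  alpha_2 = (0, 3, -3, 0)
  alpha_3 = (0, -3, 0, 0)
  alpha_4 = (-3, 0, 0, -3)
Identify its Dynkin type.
B_4

Compute the Cartan integers a_ij = 2(alpha_i, alpha_j)/(alpha_j, alpha_j); the resulting 4x4 Cartan matrix is
[[2, -1, 0, -1], [-1, 2, -2, 0], [0, -1, 2, 0], [-1, 0, 0, 2]].
The roots have two lengths (squared-length ratio 2:1); the short ones are alpha_{3}. The associated Dynkin diagram is a chain of 4 nodes with a double edge at one end; the terminal node there is the unique short simple root (B_4), so the type is B_4 (the algebra so(9)).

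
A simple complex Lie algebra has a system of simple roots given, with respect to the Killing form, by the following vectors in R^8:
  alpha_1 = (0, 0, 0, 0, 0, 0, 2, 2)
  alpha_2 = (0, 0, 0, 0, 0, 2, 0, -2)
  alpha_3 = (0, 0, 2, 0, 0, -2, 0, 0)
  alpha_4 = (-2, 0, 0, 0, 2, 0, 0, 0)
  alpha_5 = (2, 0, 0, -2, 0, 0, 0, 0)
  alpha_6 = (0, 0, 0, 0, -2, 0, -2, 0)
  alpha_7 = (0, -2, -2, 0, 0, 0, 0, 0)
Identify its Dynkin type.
Compute the Cartan integers a_ij = 2(alpha_i, alpha_j)/(alpha_j, alpha_j); the resulting 7x7 Cartan matrix is
[[2, -1, 0, 0, 0, -1, 0], [-1, 2, -1, 0, 0, 0, 0], [0, -1, 2, 0, 0, 0, -1], [0, 0, 0, 2, -1, -1, 0], [0, 0, 0, -1, 2, 0, 0], [-1, 0, 0, -1, 0, 2, 0], [0, 0, -1, 0, 0, 0, 2]].
All simple roots have the same length, so the diagram is simply laced. The associated Dynkin diagram is a chain of 7 nodes with single edges (A_7), so the type is A_7 (the algebra sl(8)).

A7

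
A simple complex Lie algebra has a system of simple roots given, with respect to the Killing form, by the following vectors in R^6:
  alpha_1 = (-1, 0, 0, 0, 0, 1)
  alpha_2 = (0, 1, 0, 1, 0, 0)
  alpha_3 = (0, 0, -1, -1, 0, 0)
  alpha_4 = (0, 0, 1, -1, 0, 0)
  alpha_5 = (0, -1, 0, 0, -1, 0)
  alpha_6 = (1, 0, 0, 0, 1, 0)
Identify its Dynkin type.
Compute the Cartan integers a_ij = 2(alpha_i, alpha_j)/(alpha_j, alpha_j); the resulting 6x6 Cartan matrix is
[[2, 0, 0, 0, 0, -1], [0, 2, -1, -1, -1, 0], [0, -1, 2, 0, 0, 0], [0, -1, 0, 2, 0, 0], [0, -1, 0, 0, 2, -1], [-1, 0, 0, 0, -1, 2]].
All simple roots have the same length, so the diagram is simply laced. The associated Dynkin diagram is a chain of 4 nodes with a fork of two nodes at one end (D_6), so the type is D_6 (the algebra so(12)).

type D_6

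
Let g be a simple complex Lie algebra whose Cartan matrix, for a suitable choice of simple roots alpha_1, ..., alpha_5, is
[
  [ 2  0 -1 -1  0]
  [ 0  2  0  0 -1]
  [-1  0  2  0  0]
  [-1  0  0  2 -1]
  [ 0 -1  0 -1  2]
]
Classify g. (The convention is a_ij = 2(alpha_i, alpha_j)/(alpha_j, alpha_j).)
The matrix has rank 5 with 2's on the diagonal. Reading the off-diagonal entries as Dynkin edges (a single edge where a_ij = a_ji = -1; a double or triple edge where a_ij * a_ji = 2 or 3), the diagram is a chain of 5 nodes with single edges (A_5). One simple-root ordering that puts it in standard form is (alpha_3, alpha_1, alpha_4, alpha_5, alpha_2). So the algebra is type A_5, i.e. sl(6).

A5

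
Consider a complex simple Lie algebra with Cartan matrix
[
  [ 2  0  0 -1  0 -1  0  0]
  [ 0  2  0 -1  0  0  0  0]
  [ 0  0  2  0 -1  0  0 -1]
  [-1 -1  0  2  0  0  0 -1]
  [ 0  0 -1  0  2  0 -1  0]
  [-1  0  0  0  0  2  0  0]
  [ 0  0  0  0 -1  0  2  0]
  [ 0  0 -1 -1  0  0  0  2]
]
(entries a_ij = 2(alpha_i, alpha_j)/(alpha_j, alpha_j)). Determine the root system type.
The matrix has rank 8 with 2's on the diagonal. Reading the off-diagonal entries as Dynkin edges (a single edge where a_ij = a_ji = -1; a double or triple edge where a_ij * a_ji = 2 or 3), the diagram is a chain of 7 nodes with one extra node attached to the third node from one end (E_8). One simple-root ordering that puts it in standard form is (alpha_6, alpha_2, alpha_1, alpha_4, alpha_8, alpha_3, alpha_5, alpha_7). So the algebra is type E_8.

type E_8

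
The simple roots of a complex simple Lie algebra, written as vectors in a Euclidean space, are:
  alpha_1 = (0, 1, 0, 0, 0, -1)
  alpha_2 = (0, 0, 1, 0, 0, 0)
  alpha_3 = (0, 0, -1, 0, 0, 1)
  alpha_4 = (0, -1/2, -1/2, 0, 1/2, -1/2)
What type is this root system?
F_4

Compute the Cartan integers a_ij = 2(alpha_i, alpha_j)/(alpha_j, alpha_j); the resulting 4x4 Cartan matrix is
[[2, 0, -1, 0], [0, 2, -1, -1], [-1, -2, 2, 0], [0, -1, 0, 2]].
The roots have two lengths (squared-length ratio 2:1); the short ones are alpha_{2,4}. The associated Dynkin diagram is a chain of 4 nodes with a double edge between the middle two (F_4), so the type is F_4.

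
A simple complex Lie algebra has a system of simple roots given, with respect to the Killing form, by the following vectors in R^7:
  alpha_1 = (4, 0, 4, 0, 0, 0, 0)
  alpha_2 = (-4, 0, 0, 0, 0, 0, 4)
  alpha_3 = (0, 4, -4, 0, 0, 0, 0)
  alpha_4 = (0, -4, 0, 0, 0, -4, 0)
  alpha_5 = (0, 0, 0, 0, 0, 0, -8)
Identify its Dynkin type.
Compute the Cartan integers a_ij = 2(alpha_i, alpha_j)/(alpha_j, alpha_j); the resulting 5x5 Cartan matrix is
[[2, -1, -1, 0, 0], [-1, 2, 0, 0, -1], [-1, 0, 2, -1, 0], [0, 0, -1, 2, 0], [0, -2, 0, 0, 2]].
The roots have two lengths (squared-length ratio 2:1); the short ones are alpha_{1,2,3,4}. The associated Dynkin diagram is a chain of 5 nodes with a double edge at one end; the terminal node there is the unique long simple root (C_5), so the type is C_5 (the algebra sp(10)).

C_5 (sp(10))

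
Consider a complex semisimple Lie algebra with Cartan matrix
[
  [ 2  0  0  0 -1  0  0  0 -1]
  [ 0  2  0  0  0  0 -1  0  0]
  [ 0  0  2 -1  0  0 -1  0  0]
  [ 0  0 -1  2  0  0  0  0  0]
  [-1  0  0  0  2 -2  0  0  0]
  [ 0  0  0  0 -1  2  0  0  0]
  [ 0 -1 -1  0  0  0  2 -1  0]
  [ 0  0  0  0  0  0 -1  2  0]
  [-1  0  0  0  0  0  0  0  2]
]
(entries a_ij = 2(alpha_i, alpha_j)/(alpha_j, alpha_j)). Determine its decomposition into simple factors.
The diagram associated to this matrix has two connected components: the simple roots {alpha_1, alpha_5, alpha_6, alpha_9} form a chain of 4 nodes with a double edge at one end; the terminal node there is the unique short simple root (B_4), and {alpha_2, alpha_3, alpha_4, alpha_7, alpha_8} form a chain of 3 nodes with a fork of two nodes at one end (D_5). A semisimple Lie algebra decomposes uniquely as the direct sum of simple ideals, one per connected component of its Dynkin diagram, so g ≅ B_4 ⊕ D_5 (dimension 36 + 45 = 81).

B_4 (so(9)) + D_5 (so(10))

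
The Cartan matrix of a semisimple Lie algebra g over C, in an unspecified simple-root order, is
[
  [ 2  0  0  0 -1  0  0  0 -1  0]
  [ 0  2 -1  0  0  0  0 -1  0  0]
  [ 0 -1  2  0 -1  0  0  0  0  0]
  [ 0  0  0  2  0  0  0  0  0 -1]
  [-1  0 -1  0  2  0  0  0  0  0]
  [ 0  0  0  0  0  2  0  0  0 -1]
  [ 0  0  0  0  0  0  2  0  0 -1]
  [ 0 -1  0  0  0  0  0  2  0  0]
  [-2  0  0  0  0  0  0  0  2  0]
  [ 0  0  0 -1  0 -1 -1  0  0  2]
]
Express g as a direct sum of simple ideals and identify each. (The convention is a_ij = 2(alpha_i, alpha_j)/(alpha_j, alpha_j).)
C_6 (sp(12)) ⊕ D_4 (so(8))

The diagram associated to this matrix has two connected components: the simple roots {alpha_1, alpha_2, alpha_3, alpha_5, alpha_8, alpha_9} form a chain of 6 nodes with a double edge at one end; the terminal node there is the unique long simple root (C_6), and {alpha_4, alpha_6, alpha_7, alpha_10} form a chain of 2 nodes with a fork of two nodes at one end (D_4). A semisimple Lie algebra decomposes uniquely as the direct sum of simple ideals, one per connected component of its Dynkin diagram, so g ≅ C_6 ⊕ D_4 (dimension 78 + 28 = 106).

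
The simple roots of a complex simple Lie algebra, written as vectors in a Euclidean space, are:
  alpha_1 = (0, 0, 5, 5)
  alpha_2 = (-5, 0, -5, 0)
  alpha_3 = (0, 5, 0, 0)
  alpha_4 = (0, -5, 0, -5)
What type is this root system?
Compute the Cartan integers a_ij = 2(alpha_i, alpha_j)/(alpha_j, alpha_j); the resulting 4x4 Cartan matrix is
[[2, -1, 0, -1], [-1, 2, 0, 0], [0, 0, 2, -1], [-1, 0, -2, 2]].
The roots have two lengths (squared-length ratio 2:1); the short ones are alpha_{3}. The associated Dynkin diagram is a chain of 4 nodes with a double edge at one end; the terminal node there is the unique short simple root (B_4), so the type is B_4 (the algebra so(9)).

B_4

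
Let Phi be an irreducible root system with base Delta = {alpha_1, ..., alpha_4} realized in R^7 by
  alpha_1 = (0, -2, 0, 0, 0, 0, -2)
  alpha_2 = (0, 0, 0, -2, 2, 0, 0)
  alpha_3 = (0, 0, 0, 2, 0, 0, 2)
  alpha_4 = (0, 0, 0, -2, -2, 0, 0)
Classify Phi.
Compute the Cartan integers a_ij = 2(alpha_i, alpha_j)/(alpha_j, alpha_j); the resulting 4x4 Cartan matrix is
[[2, 0, -1, 0], [0, 2, -1, 0], [-1, -1, 2, -1], [0, 0, -1, 2]].
All simple roots have the same length, so the diagram is simply laced. The associated Dynkin diagram is a chain of 2 nodes with a fork of two nodes at one end (D_4), so the type is D_4 (the algebra so(8)).

type D_4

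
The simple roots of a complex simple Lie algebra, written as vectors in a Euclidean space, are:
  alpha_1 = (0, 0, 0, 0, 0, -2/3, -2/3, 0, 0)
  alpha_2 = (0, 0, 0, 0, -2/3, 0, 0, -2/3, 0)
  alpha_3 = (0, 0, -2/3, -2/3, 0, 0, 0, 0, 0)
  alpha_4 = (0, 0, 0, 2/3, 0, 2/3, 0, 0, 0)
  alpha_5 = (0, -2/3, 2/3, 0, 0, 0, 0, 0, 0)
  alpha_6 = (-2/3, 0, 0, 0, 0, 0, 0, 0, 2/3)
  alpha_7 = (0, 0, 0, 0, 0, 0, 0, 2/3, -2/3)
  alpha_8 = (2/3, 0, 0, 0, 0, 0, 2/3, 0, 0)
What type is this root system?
A_8 (sl(9))

Compute the Cartan integers a_ij = 2(alpha_i, alpha_j)/(alpha_j, alpha_j); the resulting 8x8 Cartan matrix is
[[2, 0, 0, -1, 0, 0, 0, -1], [0, 2, 0, 0, 0, 0, -1, 0], [0, 0, 2, -1, -1, 0, 0, 0], [-1, 0, -1, 2, 0, 0, 0, 0], [0, 0, -1, 0, 2, 0, 0, 0], [0, 0, 0, 0, 0, 2, -1, -1], [0, -1, 0, 0, 0, -1, 2, 0], [-1, 0, 0, 0, 0, -1, 0, 2]].
All simple roots have the same length, so the diagram is simply laced. The associated Dynkin diagram is a chain of 8 nodes with single edges (A_8), so the type is A_8 (the algebra sl(9)).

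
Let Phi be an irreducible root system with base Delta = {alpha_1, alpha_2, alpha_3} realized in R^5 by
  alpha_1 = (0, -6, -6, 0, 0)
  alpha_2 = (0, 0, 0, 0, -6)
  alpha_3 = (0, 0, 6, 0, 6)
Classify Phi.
B3

Compute the Cartan integers a_ij = 2(alpha_i, alpha_j)/(alpha_j, alpha_j); the resulting 3x3 Cartan matrix is
[[2, 0, -1], [0, 2, -1], [-1, -2, 2]].
The roots have two lengths (squared-length ratio 2:1); the short ones are alpha_{2}. The associated Dynkin diagram is a chain of 3 nodes with a double edge at one end; the terminal node there is the unique short simple root (B_3), so the type is B_3 (the algebra so(7)).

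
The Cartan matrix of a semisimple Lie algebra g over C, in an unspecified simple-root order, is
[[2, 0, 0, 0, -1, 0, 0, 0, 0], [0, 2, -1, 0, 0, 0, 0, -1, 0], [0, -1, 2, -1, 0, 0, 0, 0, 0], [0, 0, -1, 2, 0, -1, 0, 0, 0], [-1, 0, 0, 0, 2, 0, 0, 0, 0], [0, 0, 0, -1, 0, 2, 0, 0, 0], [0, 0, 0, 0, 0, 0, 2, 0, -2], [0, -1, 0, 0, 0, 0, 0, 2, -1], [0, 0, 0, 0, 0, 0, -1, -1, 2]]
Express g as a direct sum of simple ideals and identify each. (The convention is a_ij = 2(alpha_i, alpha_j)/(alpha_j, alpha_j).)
type A_2 + type C_7

The diagram associated to this matrix has two connected components: the simple roots {alpha_1, alpha_5} form a chain of 2 nodes with single edges (A_2), and {alpha_2, alpha_3, alpha_4, alpha_6, alpha_7, alpha_8, alpha_9} form a chain of 7 nodes with a double edge at one end; the terminal node there is the unique long simple root (C_7). A semisimple Lie algebra decomposes uniquely as the direct sum of simple ideals, one per connected component of its Dynkin diagram, so g ≅ A_2 ⊕ C_7 (dimension 8 + 105 = 113).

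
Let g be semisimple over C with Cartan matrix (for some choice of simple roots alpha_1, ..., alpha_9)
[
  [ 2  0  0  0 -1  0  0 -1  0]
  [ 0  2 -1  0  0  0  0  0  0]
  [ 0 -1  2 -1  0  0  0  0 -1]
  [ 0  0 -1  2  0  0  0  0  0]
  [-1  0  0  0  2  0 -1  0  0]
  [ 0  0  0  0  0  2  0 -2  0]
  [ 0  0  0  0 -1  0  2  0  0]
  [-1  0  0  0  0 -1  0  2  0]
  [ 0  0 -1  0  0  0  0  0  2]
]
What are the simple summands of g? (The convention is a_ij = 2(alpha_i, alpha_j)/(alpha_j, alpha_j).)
The diagram associated to this matrix has two connected components: the simple roots {alpha_1, alpha_5, alpha_6, alpha_7, alpha_8} form a chain of 5 nodes with a double edge at one end; the terminal node there is the unique long simple root (C_5), and {alpha_2, alpha_3, alpha_4, alpha_9} form a chain of 2 nodes with a fork of two nodes at one end (D_4). A semisimple Lie algebra decomposes uniquely as the direct sum of simple ideals, one per connected component of its Dynkin diagram, so g ≅ C_5 ⊕ D_4 (dimension 55 + 28 = 83).

C5 ⊕ D4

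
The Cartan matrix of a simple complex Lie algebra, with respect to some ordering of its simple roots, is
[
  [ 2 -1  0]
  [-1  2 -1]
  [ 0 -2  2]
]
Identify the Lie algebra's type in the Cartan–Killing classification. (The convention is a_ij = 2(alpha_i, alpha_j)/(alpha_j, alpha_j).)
The matrix has rank 3 with 2's on the diagonal. Reading the off-diagonal entries as Dynkin edges (a single edge where a_ij = a_ji = -1; a double or triple edge where a_ij * a_ji = 2 or 3), the diagram is a chain of 3 nodes with a double edge at one end; the terminal node there is the unique long simple root (C_3). One simple-root ordering that puts it in standard form is (alpha_1, alpha_2, alpha_3). So the algebra is type C_3, i.e. sp(6).

C_3 (sp(6))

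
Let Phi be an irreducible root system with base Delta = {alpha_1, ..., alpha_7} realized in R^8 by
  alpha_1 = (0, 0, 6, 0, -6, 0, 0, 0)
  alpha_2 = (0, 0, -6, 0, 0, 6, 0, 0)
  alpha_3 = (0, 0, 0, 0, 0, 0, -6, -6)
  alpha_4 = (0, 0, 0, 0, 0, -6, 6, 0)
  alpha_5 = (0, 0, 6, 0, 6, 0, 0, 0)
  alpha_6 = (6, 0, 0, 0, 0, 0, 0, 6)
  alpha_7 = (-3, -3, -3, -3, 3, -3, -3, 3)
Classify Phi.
Compute the Cartan integers a_ij = 2(alpha_i, alpha_j)/(alpha_j, alpha_j); the resulting 7x7 Cartan matrix is
[[2, -1, 0, 0, 0, 0, -1], [-1, 2, 0, -1, -1, 0, 0], [0, 0, 2, -1, 0, -1, 0], [0, -1, -1, 2, 0, 0, 0], [0, -1, 0, 0, 2, 0, 0], [0, 0, -1, 0, 0, 2, 0], [-1, 0, 0, 0, 0, 0, 2]].
All simple roots have the same length, so the diagram is simply laced. The associated Dynkin diagram is a chain of 6 nodes with one extra node attached to the third node from one end (E_7), so the type is E_7.

E7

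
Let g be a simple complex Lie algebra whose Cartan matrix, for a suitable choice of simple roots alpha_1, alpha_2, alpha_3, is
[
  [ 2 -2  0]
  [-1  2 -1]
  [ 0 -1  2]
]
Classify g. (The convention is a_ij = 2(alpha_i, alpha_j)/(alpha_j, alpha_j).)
C_3 (sp(6))

The matrix has rank 3 with 2's on the diagonal. Reading the off-diagonal entries as Dynkin edges (a single edge where a_ij = a_ji = -1; a double or triple edge where a_ij * a_ji = 2 or 3), the diagram is a chain of 3 nodes with a double edge at one end; the terminal node there is the unique long simple root (C_3). One simple-root ordering that puts it in standard form is (alpha_3, alpha_2, alpha_1). So the algebra is type C_3, i.e. sp(6).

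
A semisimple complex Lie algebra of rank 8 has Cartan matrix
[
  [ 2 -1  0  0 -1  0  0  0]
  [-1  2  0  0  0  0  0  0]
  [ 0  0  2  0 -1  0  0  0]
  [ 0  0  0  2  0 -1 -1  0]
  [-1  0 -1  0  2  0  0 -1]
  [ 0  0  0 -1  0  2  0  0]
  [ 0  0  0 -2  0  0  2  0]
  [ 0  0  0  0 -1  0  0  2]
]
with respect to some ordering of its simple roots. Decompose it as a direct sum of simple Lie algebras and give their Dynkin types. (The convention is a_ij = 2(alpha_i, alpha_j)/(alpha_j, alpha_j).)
The diagram associated to this matrix has two connected components: the simple roots {alpha_4, alpha_6, alpha_7} form a chain of 3 nodes with a double edge at one end; the terminal node there is the unique long simple root (C_3), and {alpha_1, alpha_2, alpha_3, alpha_5, alpha_8} form a chain of 3 nodes with a fork of two nodes at one end (D_5). A semisimple Lie algebra decomposes uniquely as the direct sum of simple ideals, one per connected component of its Dynkin diagram, so g ≅ C_3 ⊕ D_5 (dimension 21 + 45 = 66).

C3 ⊕ D5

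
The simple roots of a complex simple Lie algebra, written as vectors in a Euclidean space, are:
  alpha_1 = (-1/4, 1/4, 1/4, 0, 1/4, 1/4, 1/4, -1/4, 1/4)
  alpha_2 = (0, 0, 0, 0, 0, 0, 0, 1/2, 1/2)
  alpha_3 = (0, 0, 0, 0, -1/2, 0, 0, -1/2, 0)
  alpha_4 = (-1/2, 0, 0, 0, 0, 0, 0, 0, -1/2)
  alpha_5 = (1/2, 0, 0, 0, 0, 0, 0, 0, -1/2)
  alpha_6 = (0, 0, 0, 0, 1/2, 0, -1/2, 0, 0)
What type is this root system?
Compute the Cartan integers a_ij = 2(alpha_i, alpha_j)/(alpha_j, alpha_j); the resulting 6x6 Cartan matrix is
[[2, 0, 0, 0, -1, 0], [0, 2, -1, -1, -1, 0], [0, -1, 2, 0, 0, -1], [0, -1, 0, 2, 0, 0], [-1, -1, 0, 0, 2, 0], [0, 0, -1, 0, 0, 2]].
All simple roots have the same length, so the diagram is simply laced. The associated Dynkin diagram is a chain of 5 nodes with one extra node attached to the third node from one end (E_6), so the type is E_6.

E_6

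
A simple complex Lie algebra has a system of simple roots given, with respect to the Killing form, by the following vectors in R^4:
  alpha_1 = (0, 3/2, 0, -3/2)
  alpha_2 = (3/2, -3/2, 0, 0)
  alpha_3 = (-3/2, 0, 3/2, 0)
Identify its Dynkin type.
Compute the Cartan integers a_ij = 2(alpha_i, alpha_j)/(alpha_j, alpha_j); the resulting 3x3 Cartan matrix is
[[2, -1, 0], [-1, 2, -1], [0, -1, 2]].
All simple roots have the same length, so the diagram is simply laced. The associated Dynkin diagram is a chain of 3 nodes with single edges (A_3), so the type is A_3 (the algebra sl(4)).

type A_3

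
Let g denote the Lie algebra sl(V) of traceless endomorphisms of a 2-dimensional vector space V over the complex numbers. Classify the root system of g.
This is sl(2), which has dimension 2^2 - 1 = 3 and rank 2 - 1 = 1 (a Cartan subalgebra is the diagonal traceless matrices). In the classification of classical Lie algebras, the special linear algebra sl(n+1) has type A_n; here n = 1, so the Dynkin diagram is a chain of 1 nodes with single edges (A_1). Hence the type is A_1.

A_1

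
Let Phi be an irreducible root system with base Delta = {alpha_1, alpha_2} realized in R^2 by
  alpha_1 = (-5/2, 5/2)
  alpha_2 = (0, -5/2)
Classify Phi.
Compute the Cartan integers a_ij = 2(alpha_i, alpha_j)/(alpha_j, alpha_j); the resulting 2x2 Cartan matrix is
[[2, -2], [-1, 2]].
The roots have two lengths (squared-length ratio 2:1); the short ones are alpha_{2}. The associated Dynkin diagram is a chain of 2 nodes with a double edge at one end; the terminal node there is the unique short simple root (B_2), so the type is B_2 (the algebra so(5)).

B2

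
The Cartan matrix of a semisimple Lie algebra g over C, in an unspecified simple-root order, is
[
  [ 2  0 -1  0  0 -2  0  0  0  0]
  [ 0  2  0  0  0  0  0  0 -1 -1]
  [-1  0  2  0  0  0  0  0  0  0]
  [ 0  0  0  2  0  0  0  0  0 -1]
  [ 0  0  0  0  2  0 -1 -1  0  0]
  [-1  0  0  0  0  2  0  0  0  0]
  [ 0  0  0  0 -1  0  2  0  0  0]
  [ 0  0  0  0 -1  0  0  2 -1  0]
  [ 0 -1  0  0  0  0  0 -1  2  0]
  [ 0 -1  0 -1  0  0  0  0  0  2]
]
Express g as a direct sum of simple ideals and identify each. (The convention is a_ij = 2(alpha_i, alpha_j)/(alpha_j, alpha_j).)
The diagram associated to this matrix has two connected components: the simple roots {alpha_2, alpha_4, alpha_5, alpha_7, alpha_8, alpha_9, alpha_10} form a chain of 7 nodes with single edges (A_7), and {alpha_1, alpha_3, alpha_6} form a chain of 3 nodes with a double edge at one end; the terminal node there is the unique short simple root (B_3). A semisimple Lie algebra decomposes uniquely as the direct sum of simple ideals, one per connected component of its Dynkin diagram, so g ≅ A_7 ⊕ B_3 (dimension 63 + 21 = 84).

type A_7 + type B_3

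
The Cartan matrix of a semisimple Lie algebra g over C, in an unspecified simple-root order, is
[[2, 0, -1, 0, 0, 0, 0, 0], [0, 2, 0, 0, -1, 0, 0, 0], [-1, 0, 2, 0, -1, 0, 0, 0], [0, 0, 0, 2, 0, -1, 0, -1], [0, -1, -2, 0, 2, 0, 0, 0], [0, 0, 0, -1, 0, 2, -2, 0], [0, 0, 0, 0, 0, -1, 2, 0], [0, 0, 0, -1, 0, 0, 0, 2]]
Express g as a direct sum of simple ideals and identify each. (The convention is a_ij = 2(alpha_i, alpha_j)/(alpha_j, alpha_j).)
B4 + F4

The diagram associated to this matrix has two connected components: the simple roots {alpha_4, alpha_6, alpha_7, alpha_8} form a chain of 4 nodes with a double edge at one end; the terminal node there is the unique short simple root (B_4), and {alpha_1, alpha_2, alpha_3, alpha_5} form a chain of 4 nodes with a double edge between the middle two (F_4). A semisimple Lie algebra decomposes uniquely as the direct sum of simple ideals, one per connected component of its Dynkin diagram, so g ≅ B_4 ⊕ F_4 (dimension 36 + 52 = 88).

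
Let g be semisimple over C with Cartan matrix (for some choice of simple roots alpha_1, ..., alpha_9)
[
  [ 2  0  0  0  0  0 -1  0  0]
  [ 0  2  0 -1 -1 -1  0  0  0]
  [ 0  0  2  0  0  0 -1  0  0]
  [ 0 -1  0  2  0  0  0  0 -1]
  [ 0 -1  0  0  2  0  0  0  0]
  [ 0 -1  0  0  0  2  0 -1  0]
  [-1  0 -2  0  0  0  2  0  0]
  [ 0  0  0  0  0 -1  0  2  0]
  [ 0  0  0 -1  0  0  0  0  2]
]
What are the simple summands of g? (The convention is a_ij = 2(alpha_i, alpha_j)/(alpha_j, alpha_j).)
B3 ⊕ E6

The diagram associated to this matrix has two connected components: the simple roots {alpha_1, alpha_3, alpha_7} form a chain of 3 nodes with a double edge at one end; the terminal node there is the unique short simple root (B_3), and {alpha_2, alpha_4, alpha_5, alpha_6, alpha_8, alpha_9} form a chain of 5 nodes with one extra node attached to the third node from one end (E_6). A semisimple Lie algebra decomposes uniquely as the direct sum of simple ideals, one per connected component of its Dynkin diagram, so g ≅ B_3 ⊕ E_6 (dimension 21 + 78 = 99).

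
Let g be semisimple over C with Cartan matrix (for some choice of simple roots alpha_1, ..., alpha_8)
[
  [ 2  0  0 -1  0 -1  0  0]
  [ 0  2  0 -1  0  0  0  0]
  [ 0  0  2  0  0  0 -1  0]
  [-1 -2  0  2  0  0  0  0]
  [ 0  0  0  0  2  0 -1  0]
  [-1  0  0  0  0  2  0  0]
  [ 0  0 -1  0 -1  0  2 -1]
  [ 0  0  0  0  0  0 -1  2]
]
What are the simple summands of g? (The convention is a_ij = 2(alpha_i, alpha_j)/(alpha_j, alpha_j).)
The diagram associated to this matrix has two connected components: the simple roots {alpha_1, alpha_2, alpha_4, alpha_6} form a chain of 4 nodes with a double edge at one end; the terminal node there is the unique short simple root (B_4), and {alpha_3, alpha_5, alpha_7, alpha_8} form a chain of 2 nodes with a fork of two nodes at one end (D_4). A semisimple Lie algebra decomposes uniquely as the direct sum of simple ideals, one per connected component of its Dynkin diagram, so g ≅ B_4 ⊕ D_4 (dimension 36 + 28 = 64).

B_4 (so(9)) ⊕ D_4 (so(8))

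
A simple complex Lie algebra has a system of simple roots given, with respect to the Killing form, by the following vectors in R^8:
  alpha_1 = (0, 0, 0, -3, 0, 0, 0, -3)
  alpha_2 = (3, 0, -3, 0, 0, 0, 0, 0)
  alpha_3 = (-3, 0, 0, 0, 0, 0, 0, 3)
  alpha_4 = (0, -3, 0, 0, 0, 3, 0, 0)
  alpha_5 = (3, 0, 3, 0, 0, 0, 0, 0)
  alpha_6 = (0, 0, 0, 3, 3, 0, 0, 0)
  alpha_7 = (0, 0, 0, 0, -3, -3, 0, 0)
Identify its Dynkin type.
Compute the Cartan integers a_ij = 2(alpha_i, alpha_j)/(alpha_j, alpha_j); the resulting 7x7 Cartan matrix is
[[2, 0, -1, 0, 0, -1, 0], [0, 2, -1, 0, 0, 0, 0], [-1, -1, 2, 0, -1, 0, 0], [0, 0, 0, 2, 0, 0, -1], [0, 0, -1, 0, 2, 0, 0], [-1, 0, 0, 0, 0, 2, -1], [0, 0, 0, -1, 0, -1, 2]].
All simple roots have the same length, so the diagram is simply laced. The associated Dynkin diagram is a chain of 5 nodes with a fork of two nodes at one end (D_7), so the type is D_7 (the algebra so(14)).

D_7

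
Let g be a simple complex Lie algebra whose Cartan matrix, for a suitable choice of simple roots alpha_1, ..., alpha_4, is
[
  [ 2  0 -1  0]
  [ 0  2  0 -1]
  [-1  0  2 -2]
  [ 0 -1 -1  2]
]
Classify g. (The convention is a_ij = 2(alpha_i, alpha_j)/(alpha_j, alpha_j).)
F4

The matrix has rank 4 with 2's on the diagonal. Reading the off-diagonal entries as Dynkin edges (a single edge where a_ij = a_ji = -1; a double or triple edge where a_ij * a_ji = 2 or 3), the diagram is a chain of 4 nodes with a double edge between the middle two (F_4). One simple-root ordering that puts it in standard form is (alpha_1, alpha_3, alpha_4, alpha_2). So the algebra is type F_4.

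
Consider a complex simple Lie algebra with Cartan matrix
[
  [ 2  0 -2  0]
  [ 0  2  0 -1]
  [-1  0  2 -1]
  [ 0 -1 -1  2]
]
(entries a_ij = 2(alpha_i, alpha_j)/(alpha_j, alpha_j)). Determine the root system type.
The matrix has rank 4 with 2's on the diagonal. Reading the off-diagonal entries as Dynkin edges (a single edge where a_ij = a_ji = -1; a double or triple edge where a_ij * a_ji = 2 or 3), the diagram is a chain of 4 nodes with a double edge at one end; the terminal node there is the unique long simple root (C_4). One simple-root ordering that puts it in standard form is (alpha_2, alpha_4, alpha_3, alpha_1). So the algebra is type C_4, i.e. sp(8).

C_4 (sp(8))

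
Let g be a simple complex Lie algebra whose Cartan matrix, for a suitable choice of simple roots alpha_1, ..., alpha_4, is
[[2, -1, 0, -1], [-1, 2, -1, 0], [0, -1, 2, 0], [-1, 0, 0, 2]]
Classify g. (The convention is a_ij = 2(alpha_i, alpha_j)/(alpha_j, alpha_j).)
A4

The matrix has rank 4 with 2's on the diagonal. Reading the off-diagonal entries as Dynkin edges (a single edge where a_ij = a_ji = -1; a double or triple edge where a_ij * a_ji = 2 or 3), the diagram is a chain of 4 nodes with single edges (A_4). One simple-root ordering that puts it in standard form is (alpha_4, alpha_1, alpha_2, alpha_3). So the algebra is type A_4, i.e. sl(5).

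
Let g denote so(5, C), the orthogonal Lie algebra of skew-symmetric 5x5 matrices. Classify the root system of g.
This is so(5) with 5 odd, which has dimension 5(5-1)/2 = 10 and rank (5-1)/2 = 2. In the classification of classical Lie algebras, the orthogonal algebra so(2n+1) in an odd number of variables has type B_n; here n = 2, so the Dynkin diagram is a chain of 2 nodes with a double edge at one end; the terminal node there is the unique short simple root (B_2). Hence the type is B_2.

type B_2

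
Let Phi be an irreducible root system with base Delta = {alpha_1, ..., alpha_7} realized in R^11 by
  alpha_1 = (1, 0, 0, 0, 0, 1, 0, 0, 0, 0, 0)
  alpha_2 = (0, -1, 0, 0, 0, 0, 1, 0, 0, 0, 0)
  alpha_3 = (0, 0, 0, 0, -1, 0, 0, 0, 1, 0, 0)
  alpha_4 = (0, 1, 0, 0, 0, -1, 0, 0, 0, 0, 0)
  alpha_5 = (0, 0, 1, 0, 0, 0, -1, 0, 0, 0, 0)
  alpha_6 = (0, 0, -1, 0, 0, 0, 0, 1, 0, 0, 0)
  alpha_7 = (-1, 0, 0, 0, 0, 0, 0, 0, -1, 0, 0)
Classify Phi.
Compute the Cartan integers a_ij = 2(alpha_i, alpha_j)/(alpha_j, alpha_j); the resulting 7x7 Cartan matrix is
[[2, 0, 0, -1, 0, 0, -1], [0, 2, 0, -1, -1, 0, 0], [0, 0, 2, 0, 0, 0, -1], [-1, -1, 0, 2, 0, 0, 0], [0, -1, 0, 0, 2, -1, 0], [0, 0, 0, 0, -1, 2, 0], [-1, 0, -1, 0, 0, 0, 2]].
All simple roots have the same length, so the diagram is simply laced. The associated Dynkin diagram is a chain of 7 nodes with single edges (A_7), so the type is A_7 (the algebra sl(8)).

A7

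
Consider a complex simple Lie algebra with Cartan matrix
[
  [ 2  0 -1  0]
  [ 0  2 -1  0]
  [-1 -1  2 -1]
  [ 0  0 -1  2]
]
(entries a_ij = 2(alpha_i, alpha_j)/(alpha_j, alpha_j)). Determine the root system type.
The matrix has rank 4 with 2's on the diagonal. Reading the off-diagonal entries as Dynkin edges (a single edge where a_ij = a_ji = -1; a double or triple edge where a_ij * a_ji = 2 or 3), the diagram is a chain of 2 nodes with a fork of two nodes at one end (D_4). One simple-root ordering that puts it in standard form is (alpha_4, alpha_3, alpha_2, alpha_1). So the algebra is type D_4, i.e. so(8).

D_4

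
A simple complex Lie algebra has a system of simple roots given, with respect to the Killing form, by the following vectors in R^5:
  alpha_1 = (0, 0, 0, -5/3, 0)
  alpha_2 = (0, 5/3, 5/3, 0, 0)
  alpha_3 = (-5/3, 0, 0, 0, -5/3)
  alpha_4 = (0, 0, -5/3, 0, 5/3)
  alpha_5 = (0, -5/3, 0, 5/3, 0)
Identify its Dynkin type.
Compute the Cartan integers a_ij = 2(alpha_i, alpha_j)/(alpha_j, alpha_j); the resulting 5x5 Cartan matrix is
[[2, 0, 0, 0, -1], [0, 2, 0, -1, -1], [0, 0, 2, -1, 0], [0, -1, -1, 2, 0], [-2, -1, 0, 0, 2]].
The roots have two lengths (squared-length ratio 2:1); the short ones are alpha_{1}. The associated Dynkin diagram is a chain of 5 nodes with a double edge at one end; the terminal node there is the unique short simple root (B_5), so the type is B_5 (the algebra so(11)).

B_5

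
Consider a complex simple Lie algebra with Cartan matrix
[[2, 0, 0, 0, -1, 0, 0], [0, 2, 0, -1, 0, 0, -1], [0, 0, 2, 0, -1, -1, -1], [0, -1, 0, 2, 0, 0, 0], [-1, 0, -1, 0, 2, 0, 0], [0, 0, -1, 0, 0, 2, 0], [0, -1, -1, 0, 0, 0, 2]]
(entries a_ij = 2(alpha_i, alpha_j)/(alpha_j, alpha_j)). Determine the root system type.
The matrix has rank 7 with 2's on the diagonal. Reading the off-diagonal entries as Dynkin edges (a single edge where a_ij = a_ji = -1; a double or triple edge where a_ij * a_ji = 2 or 3), the diagram is a chain of 6 nodes with one extra node attached to the third node from one end (E_7). One simple-root ordering that puts it in standard form is (alpha_1, alpha_6, alpha_5, alpha_3, alpha_7, alpha_2, alpha_4). So the algebra is type E_7.

E7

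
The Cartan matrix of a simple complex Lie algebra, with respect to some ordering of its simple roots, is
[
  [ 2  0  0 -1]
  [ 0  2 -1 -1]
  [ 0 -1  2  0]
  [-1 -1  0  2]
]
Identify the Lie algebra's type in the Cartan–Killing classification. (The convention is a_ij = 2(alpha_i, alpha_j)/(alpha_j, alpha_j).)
The matrix has rank 4 with 2's on the diagonal. Reading the off-diagonal entries as Dynkin edges (a single edge where a_ij = a_ji = -1; a double or triple edge where a_ij * a_ji = 2 or 3), the diagram is a chain of 4 nodes with single edges (A_4). One simple-root ordering that puts it in standard form is (alpha_3, alpha_2, alpha_4, alpha_1). So the algebra is type A_4, i.e. sl(5).

A_4 (sl(5))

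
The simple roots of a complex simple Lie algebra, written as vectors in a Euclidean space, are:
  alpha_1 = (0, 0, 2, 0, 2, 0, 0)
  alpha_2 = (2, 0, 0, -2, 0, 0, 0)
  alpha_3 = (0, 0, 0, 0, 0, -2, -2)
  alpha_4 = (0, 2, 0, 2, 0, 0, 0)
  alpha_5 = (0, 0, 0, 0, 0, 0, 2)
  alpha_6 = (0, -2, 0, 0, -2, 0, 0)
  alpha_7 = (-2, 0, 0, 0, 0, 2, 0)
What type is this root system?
Compute the Cartan integers a_ij = 2(alpha_i, alpha_j)/(alpha_j, alpha_j); the resulting 7x7 Cartan matrix is
[[2, 0, 0, 0, 0, -1, 0], [0, 2, 0, -1, 0, 0, -1], [0, 0, 2, 0, -2, 0, -1], [0, -1, 0, 2, 0, -1, 0], [0, 0, -1, 0, 2, 0, 0], [-1, 0, 0, -1, 0, 2, 0], [0, -1, -1, 0, 0, 0, 2]].
The roots have two lengths (squared-length ratio 2:1); the short ones are alpha_{5}. The associated Dynkin diagram is a chain of 7 nodes with a double edge at one end; the terminal node there is the unique short simple root (B_7), so the type is B_7 (the algebra so(15)).

B_7 (so(15))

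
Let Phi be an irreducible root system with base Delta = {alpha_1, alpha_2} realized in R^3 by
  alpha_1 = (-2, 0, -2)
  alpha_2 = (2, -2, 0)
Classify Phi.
A_2 (sl(3))

Compute the Cartan integers a_ij = 2(alpha_i, alpha_j)/(alpha_j, alpha_j); the resulting 2x2 Cartan matrix is
[[2, -1], [-1, 2]].
All simple roots have the same length, so the diagram is simply laced. The associated Dynkin diagram is a chain of 2 nodes with single edges (A_2), so the type is A_2 (the algebra sl(3)).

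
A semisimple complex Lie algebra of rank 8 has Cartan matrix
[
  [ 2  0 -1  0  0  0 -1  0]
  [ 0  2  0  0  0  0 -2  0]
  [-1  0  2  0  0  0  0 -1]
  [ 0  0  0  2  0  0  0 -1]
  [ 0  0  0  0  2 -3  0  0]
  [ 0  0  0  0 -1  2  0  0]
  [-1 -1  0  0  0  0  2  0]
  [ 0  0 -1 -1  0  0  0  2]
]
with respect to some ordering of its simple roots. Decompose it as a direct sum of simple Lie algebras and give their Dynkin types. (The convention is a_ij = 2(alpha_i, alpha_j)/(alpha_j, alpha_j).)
The diagram associated to this matrix has two connected components: the simple roots {alpha_1, alpha_2, alpha_3, alpha_4, alpha_7, alpha_8} form a chain of 6 nodes with a double edge at one end; the terminal node there is the unique long simple root (C_6), and {alpha_5, alpha_6} form two nodes joined by a triple edge (G_2). A semisimple Lie algebra decomposes uniquely as the direct sum of simple ideals, one per connected component of its Dynkin diagram, so g ≅ C_6 ⊕ G_2 (dimension 78 + 14 = 92).

C_6 (sp(12)) ⊕ G_2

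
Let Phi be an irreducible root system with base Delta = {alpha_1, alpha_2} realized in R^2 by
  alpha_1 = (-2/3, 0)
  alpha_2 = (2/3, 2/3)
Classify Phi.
Compute the Cartan integers a_ij = 2(alpha_i, alpha_j)/(alpha_j, alpha_j); the resulting 2x2 Cartan matrix is
[[2, -1], [-2, 2]].
The roots have two lengths (squared-length ratio 2:1); the short ones are alpha_{1}. The associated Dynkin diagram is a chain of 2 nodes with a double edge at one end; the terminal node there is the unique short simple root (B_2), so the type is B_2 (the algebra so(5)).

B2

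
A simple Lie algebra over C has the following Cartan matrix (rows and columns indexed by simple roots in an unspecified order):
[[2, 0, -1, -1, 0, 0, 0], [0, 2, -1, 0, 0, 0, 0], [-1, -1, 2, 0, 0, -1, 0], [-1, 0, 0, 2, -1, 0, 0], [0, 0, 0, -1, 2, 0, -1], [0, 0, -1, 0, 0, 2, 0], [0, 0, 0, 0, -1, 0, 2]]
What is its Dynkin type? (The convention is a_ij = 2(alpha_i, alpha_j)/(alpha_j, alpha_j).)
D7

The matrix has rank 7 with 2's on the diagonal. Reading the off-diagonal entries as Dynkin edges (a single edge where a_ij = a_ji = -1; a double or triple edge where a_ij * a_ji = 2 or 3), the diagram is a chain of 5 nodes with a fork of two nodes at one end (D_7). One simple-root ordering that puts it in standard form is (alpha_7, alpha_5, alpha_4, alpha_1, alpha_3, alpha_2, alpha_6). So the algebra is type D_7, i.e. so(14).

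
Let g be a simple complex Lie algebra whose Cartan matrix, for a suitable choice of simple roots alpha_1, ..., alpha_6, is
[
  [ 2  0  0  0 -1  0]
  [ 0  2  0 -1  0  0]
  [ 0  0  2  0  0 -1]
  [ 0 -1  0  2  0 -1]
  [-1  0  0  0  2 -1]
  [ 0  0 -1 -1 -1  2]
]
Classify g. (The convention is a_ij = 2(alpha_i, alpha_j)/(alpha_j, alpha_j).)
The matrix has rank 6 with 2's on the diagonal. Reading the off-diagonal entries as Dynkin edges (a single edge where a_ij = a_ji = -1; a double or triple edge where a_ij * a_ji = 2 or 3), the diagram is a chain of 5 nodes with one extra node attached to the third node from one end (E_6). One simple-root ordering that puts it in standard form is (alpha_2, alpha_3, alpha_4, alpha_6, alpha_5, alpha_1). So the algebra is type E_6.

E_6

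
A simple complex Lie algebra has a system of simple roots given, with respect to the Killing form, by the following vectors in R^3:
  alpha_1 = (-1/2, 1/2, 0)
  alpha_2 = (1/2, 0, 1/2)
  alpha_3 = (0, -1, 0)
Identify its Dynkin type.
C_3

Compute the Cartan integers a_ij = 2(alpha_i, alpha_j)/(alpha_j, alpha_j); the resulting 3x3 Cartan matrix is
[[2, -1, -1], [-1, 2, 0], [-2, 0, 2]].
The roots have two lengths (squared-length ratio 2:1); the short ones are alpha_{1,2}. The associated Dynkin diagram is a chain of 3 nodes with a double edge at one end; the terminal node there is the unique long simple root (C_3), so the type is C_3 (the algebra sp(6)).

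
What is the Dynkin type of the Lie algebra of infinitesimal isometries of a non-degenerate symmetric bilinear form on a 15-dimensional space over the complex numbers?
B_7 (so(15))

This is so(15) with 15 odd, which has dimension 15(15-1)/2 = 105 and rank (15-1)/2 = 7. In the classification of classical Lie algebras, the orthogonal algebra so(2n+1) in an odd number of variables has type B_n; here n = 7, so the Dynkin diagram is a chain of 7 nodes with a double edge at one end; the terminal node there is the unique short simple root (B_7). Hence the type is B_7.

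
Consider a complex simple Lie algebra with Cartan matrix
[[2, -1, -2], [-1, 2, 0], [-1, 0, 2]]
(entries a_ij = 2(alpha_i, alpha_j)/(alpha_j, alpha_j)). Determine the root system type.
B3

The matrix has rank 3 with 2's on the diagonal. Reading the off-diagonal entries as Dynkin edges (a single edge where a_ij = a_ji = -1; a double or triple edge where a_ij * a_ji = 2 or 3), the diagram is a chain of 3 nodes with a double edge at one end; the terminal node there is the unique short simple root (B_3). One simple-root ordering that puts it in standard form is (alpha_2, alpha_1, alpha_3). So the algebra is type B_3, i.e. so(7).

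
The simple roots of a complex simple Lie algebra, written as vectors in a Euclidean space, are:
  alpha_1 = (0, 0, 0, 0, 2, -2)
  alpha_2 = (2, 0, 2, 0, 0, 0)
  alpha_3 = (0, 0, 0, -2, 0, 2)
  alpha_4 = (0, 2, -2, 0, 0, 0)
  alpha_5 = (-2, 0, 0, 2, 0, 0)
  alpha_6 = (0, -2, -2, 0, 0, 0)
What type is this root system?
Compute the Cartan integers a_ij = 2(alpha_i, alpha_j)/(alpha_j, alpha_j); the resulting 6x6 Cartan matrix is
[[2, 0, -1, 0, 0, 0], [0, 2, 0, -1, -1, -1], [-1, 0, 2, 0, -1, 0], [0, -1, 0, 2, 0, 0], [0, -1, -1, 0, 2, 0], [0, -1, 0, 0, 0, 2]].
All simple roots have the same length, so the diagram is simply laced. The associated Dynkin diagram is a chain of 4 nodes with a fork of two nodes at one end (D_6), so the type is D_6 (the algebra so(12)).

D_6 (so(12))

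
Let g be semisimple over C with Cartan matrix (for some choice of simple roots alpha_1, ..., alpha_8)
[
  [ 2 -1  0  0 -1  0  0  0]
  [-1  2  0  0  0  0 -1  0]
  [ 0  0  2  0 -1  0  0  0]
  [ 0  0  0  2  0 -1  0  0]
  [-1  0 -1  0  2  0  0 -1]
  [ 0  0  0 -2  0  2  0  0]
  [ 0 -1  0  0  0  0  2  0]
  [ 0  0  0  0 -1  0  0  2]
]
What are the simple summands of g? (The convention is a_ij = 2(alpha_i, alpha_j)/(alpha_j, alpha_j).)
The diagram associated to this matrix has two connected components: the simple roots {alpha_4, alpha_6} form a chain of 2 nodes with a double edge at one end; the terminal node there is the unique short simple root (B_2), and {alpha_1, alpha_2, alpha_3, alpha_5, alpha_7, alpha_8} form a chain of 4 nodes with a fork of two nodes at one end (D_6). A semisimple Lie algebra decomposes uniquely as the direct sum of simple ideals, one per connected component of its Dynkin diagram, so g ≅ B_2 ⊕ D_6 (dimension 10 + 66 = 76).

B2 ⊕ D6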